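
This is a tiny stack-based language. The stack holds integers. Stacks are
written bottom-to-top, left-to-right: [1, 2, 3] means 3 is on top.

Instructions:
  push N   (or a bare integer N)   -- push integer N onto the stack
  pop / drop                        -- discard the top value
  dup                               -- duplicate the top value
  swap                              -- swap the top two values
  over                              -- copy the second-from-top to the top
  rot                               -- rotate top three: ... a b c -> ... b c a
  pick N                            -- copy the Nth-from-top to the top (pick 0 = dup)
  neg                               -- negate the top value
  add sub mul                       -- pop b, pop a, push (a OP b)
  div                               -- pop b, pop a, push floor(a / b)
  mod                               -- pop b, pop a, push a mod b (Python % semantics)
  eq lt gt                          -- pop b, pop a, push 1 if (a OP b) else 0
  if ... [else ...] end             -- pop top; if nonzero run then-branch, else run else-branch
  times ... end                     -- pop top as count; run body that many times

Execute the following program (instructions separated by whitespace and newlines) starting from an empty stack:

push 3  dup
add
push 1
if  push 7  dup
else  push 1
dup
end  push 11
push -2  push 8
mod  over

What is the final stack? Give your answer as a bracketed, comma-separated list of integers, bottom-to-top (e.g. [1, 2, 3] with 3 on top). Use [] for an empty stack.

After 'push 3': [3]
After 'dup': [3, 3]
After 'add': [6]
After 'push 1': [6, 1]
After 'if': [6]
After 'push 7': [6, 7]
After 'dup': [6, 7, 7]
After 'push 11': [6, 7, 7, 11]
After 'push -2': [6, 7, 7, 11, -2]
After 'push 8': [6, 7, 7, 11, -2, 8]
After 'mod': [6, 7, 7, 11, 6]
After 'over': [6, 7, 7, 11, 6, 11]

Answer: [6, 7, 7, 11, 6, 11]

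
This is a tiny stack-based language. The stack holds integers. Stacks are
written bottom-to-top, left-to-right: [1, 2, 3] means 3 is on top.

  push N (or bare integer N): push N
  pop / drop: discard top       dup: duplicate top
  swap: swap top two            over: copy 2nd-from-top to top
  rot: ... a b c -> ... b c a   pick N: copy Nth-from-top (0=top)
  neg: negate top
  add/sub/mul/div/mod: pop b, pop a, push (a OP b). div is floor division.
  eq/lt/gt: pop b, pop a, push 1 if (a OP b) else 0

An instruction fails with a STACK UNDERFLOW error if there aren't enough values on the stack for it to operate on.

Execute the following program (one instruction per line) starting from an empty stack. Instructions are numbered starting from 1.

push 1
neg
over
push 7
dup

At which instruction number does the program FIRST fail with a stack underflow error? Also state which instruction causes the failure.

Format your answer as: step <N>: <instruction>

Answer: step 3: over

Derivation:
Step 1 ('push 1'): stack = [1], depth = 1
Step 2 ('neg'): stack = [-1], depth = 1
Step 3 ('over'): needs 2 value(s) but depth is 1 — STACK UNDERFLOW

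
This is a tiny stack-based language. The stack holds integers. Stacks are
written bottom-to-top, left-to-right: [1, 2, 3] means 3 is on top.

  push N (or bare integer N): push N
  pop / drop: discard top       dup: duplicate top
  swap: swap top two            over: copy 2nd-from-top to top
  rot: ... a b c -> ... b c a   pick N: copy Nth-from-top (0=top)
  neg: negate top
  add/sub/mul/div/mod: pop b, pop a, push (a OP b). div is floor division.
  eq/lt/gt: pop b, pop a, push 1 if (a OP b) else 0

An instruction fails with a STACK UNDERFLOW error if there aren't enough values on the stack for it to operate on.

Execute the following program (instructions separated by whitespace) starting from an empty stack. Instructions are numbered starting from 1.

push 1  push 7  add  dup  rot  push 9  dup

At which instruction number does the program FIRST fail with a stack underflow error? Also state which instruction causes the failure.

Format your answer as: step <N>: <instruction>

Answer: step 5: rot

Derivation:
Step 1 ('push 1'): stack = [1], depth = 1
Step 2 ('push 7'): stack = [1, 7], depth = 2
Step 3 ('add'): stack = [8], depth = 1
Step 4 ('dup'): stack = [8, 8], depth = 2
Step 5 ('rot'): needs 3 value(s) but depth is 2 — STACK UNDERFLOW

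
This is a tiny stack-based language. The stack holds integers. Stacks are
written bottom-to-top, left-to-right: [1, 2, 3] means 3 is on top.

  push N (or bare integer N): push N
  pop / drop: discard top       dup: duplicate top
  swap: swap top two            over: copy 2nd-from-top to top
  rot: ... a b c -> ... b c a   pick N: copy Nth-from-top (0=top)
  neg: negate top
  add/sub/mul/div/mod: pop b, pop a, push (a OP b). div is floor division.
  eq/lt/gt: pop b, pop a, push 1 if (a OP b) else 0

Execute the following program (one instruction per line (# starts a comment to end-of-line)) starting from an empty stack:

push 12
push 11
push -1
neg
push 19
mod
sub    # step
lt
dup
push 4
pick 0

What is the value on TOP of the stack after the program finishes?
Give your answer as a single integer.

After 'push 12': [12]
After 'push 11': [12, 11]
After 'push -1': [12, 11, -1]
After 'neg': [12, 11, 1]
After 'push 19': [12, 11, 1, 19]
After 'mod': [12, 11, 1]
After 'sub': [12, 10]
After 'lt': [0]
After 'dup': [0, 0]
After 'push 4': [0, 0, 4]
After 'pick 0': [0, 0, 4, 4]

Answer: 4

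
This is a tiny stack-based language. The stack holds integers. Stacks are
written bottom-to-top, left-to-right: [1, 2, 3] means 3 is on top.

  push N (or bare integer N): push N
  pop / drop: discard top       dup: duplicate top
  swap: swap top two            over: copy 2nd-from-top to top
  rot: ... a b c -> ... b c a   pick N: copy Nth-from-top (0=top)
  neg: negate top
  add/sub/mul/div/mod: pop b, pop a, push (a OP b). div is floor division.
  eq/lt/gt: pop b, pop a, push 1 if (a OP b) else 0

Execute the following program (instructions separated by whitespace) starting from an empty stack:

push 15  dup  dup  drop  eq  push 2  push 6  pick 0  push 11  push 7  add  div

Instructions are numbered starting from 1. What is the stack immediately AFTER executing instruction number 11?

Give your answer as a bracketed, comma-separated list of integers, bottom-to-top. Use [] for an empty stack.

Step 1 ('push 15'): [15]
Step 2 ('dup'): [15, 15]
Step 3 ('dup'): [15, 15, 15]
Step 4 ('drop'): [15, 15]
Step 5 ('eq'): [1]
Step 6 ('push 2'): [1, 2]
Step 7 ('push 6'): [1, 2, 6]
Step 8 ('pick 0'): [1, 2, 6, 6]
Step 9 ('push 11'): [1, 2, 6, 6, 11]
Step 10 ('push 7'): [1, 2, 6, 6, 11, 7]
Step 11 ('add'): [1, 2, 6, 6, 18]

Answer: [1, 2, 6, 6, 18]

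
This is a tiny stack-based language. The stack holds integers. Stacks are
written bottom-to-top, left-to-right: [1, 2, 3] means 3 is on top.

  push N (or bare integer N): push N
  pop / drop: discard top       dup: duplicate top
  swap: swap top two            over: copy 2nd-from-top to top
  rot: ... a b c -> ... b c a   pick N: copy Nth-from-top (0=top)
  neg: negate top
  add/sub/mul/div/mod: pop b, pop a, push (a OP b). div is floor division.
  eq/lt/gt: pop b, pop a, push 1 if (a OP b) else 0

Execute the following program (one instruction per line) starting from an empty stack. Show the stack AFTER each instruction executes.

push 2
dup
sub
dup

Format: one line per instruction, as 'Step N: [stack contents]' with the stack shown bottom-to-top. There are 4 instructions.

Step 1: [2]
Step 2: [2, 2]
Step 3: [0]
Step 4: [0, 0]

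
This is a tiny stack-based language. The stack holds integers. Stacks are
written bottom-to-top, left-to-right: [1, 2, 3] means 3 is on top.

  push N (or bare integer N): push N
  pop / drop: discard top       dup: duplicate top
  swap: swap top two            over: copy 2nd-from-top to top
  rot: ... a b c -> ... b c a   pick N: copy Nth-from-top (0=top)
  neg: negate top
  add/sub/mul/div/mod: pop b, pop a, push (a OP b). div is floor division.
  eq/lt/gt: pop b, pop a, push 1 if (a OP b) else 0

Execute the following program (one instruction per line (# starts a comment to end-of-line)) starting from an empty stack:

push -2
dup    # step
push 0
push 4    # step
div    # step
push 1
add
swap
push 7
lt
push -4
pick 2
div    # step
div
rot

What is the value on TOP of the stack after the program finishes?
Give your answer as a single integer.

Answer: -2

Derivation:
After 'push -2': [-2]
After 'dup': [-2, -2]
After 'push 0': [-2, -2, 0]
After 'push 4': [-2, -2, 0, 4]
After 'div': [-2, -2, 0]
After 'push 1': [-2, -2, 0, 1]
After 'add': [-2, -2, 1]
After 'swap': [-2, 1, -2]
After 'push 7': [-2, 1, -2, 7]
After 'lt': [-2, 1, 1]
After 'push -4': [-2, 1, 1, -4]
After 'pick 2': [-2, 1, 1, -4, 1]
After 'div': [-2, 1, 1, -4]
After 'div': [-2, 1, -1]
After 'rot': [1, -1, -2]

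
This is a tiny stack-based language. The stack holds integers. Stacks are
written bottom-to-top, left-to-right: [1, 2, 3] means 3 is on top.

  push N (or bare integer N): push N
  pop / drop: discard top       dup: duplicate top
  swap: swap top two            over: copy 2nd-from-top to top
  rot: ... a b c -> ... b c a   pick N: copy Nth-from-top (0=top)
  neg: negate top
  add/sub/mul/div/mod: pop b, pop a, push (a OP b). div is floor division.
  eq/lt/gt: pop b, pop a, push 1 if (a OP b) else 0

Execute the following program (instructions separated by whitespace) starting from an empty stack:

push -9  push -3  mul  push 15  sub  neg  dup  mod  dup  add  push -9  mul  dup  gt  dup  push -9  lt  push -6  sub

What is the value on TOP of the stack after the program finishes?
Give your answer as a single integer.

After 'push -9': [-9]
After 'push -3': [-9, -3]
After 'mul': [27]
After 'push 15': [27, 15]
After 'sub': [12]
After 'neg': [-12]
After 'dup': [-12, -12]
After 'mod': [0]
After 'dup': [0, 0]
After 'add': [0]
After 'push -9': [0, -9]
After 'mul': [0]
After 'dup': [0, 0]
After 'gt': [0]
After 'dup': [0, 0]
After 'push -9': [0, 0, -9]
After 'lt': [0, 0]
After 'push -6': [0, 0, -6]
After 'sub': [0, 6]

Answer: 6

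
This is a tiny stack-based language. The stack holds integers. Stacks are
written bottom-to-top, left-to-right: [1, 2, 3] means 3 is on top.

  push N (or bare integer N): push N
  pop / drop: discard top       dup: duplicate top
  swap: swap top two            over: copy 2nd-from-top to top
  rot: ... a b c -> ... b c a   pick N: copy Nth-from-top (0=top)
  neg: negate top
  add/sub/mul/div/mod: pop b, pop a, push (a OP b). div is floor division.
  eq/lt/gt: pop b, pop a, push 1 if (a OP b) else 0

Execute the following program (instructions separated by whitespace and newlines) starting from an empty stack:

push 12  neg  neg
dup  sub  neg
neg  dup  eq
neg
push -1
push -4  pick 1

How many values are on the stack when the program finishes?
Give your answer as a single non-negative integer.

After 'push 12': stack = [12] (depth 1)
After 'neg': stack = [-12] (depth 1)
After 'neg': stack = [12] (depth 1)
After 'dup': stack = [12, 12] (depth 2)
After 'sub': stack = [0] (depth 1)
After 'neg': stack = [0] (depth 1)
After 'neg': stack = [0] (depth 1)
After 'dup': stack = [0, 0] (depth 2)
After 'eq': stack = [1] (depth 1)
After 'neg': stack = [-1] (depth 1)
After 'push -1': stack = [-1, -1] (depth 2)
After 'push -4': stack = [-1, -1, -4] (depth 3)
After 'pick 1': stack = [-1, -1, -4, -1] (depth 4)

Answer: 4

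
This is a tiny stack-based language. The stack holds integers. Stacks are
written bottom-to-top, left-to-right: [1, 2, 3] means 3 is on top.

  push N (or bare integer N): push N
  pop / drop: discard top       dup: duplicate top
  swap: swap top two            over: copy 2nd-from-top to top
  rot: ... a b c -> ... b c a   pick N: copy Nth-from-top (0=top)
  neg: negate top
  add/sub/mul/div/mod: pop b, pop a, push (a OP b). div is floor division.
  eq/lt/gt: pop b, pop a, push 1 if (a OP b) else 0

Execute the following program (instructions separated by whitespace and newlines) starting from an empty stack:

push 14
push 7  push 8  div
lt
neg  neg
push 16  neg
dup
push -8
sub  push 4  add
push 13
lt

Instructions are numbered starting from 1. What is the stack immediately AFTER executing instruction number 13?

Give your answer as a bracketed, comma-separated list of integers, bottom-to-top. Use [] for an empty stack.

Answer: [0, -16, -8, 4]

Derivation:
Step 1 ('push 14'): [14]
Step 2 ('push 7'): [14, 7]
Step 3 ('push 8'): [14, 7, 8]
Step 4 ('div'): [14, 0]
Step 5 ('lt'): [0]
Step 6 ('neg'): [0]
Step 7 ('neg'): [0]
Step 8 ('push 16'): [0, 16]
Step 9 ('neg'): [0, -16]
Step 10 ('dup'): [0, -16, -16]
Step 11 ('push -8'): [0, -16, -16, -8]
Step 12 ('sub'): [0, -16, -8]
Step 13 ('push 4'): [0, -16, -8, 4]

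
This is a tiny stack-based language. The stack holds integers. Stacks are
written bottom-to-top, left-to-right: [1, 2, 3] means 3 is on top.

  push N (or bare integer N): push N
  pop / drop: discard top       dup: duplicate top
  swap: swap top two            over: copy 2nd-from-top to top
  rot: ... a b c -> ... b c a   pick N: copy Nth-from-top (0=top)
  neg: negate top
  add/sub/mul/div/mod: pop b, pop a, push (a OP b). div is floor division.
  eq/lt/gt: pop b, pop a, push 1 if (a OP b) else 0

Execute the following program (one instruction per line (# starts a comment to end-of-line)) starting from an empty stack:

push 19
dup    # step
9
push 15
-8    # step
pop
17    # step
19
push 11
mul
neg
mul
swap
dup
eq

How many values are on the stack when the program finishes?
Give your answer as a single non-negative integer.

After 'push 19': stack = [19] (depth 1)
After 'dup': stack = [19, 19] (depth 2)
After 'push 9': stack = [19, 19, 9] (depth 3)
After 'push 15': stack = [19, 19, 9, 15] (depth 4)
After 'push -8': stack = [19, 19, 9, 15, -8] (depth 5)
After 'pop': stack = [19, 19, 9, 15] (depth 4)
After 'push 17': stack = [19, 19, 9, 15, 17] (depth 5)
After 'push 19': stack = [19, 19, 9, 15, 17, 19] (depth 6)
After 'push 11': stack = [19, 19, 9, 15, 17, 19, 11] (depth 7)
After 'mul': stack = [19, 19, 9, 15, 17, 209] (depth 6)
After 'neg': stack = [19, 19, 9, 15, 17, -209] (depth 6)
After 'mul': stack = [19, 19, 9, 15, -3553] (depth 5)
After 'swap': stack = [19, 19, 9, -3553, 15] (depth 5)
After 'dup': stack = [19, 19, 9, -3553, 15, 15] (depth 6)
After 'eq': stack = [19, 19, 9, -3553, 1] (depth 5)

Answer: 5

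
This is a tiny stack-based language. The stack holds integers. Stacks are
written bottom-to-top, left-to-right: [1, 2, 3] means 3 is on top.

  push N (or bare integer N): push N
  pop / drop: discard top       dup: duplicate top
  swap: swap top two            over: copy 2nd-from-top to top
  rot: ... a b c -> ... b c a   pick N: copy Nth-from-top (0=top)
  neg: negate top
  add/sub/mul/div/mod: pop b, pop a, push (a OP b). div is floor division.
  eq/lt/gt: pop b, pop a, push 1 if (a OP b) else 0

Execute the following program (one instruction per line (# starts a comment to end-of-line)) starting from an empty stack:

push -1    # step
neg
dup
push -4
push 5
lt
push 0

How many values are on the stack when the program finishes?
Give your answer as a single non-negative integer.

Answer: 4

Derivation:
After 'push -1': stack = [-1] (depth 1)
After 'neg': stack = [1] (depth 1)
After 'dup': stack = [1, 1] (depth 2)
After 'push -4': stack = [1, 1, -4] (depth 3)
After 'push 5': stack = [1, 1, -4, 5] (depth 4)
After 'lt': stack = [1, 1, 1] (depth 3)
After 'push 0': stack = [1, 1, 1, 0] (depth 4)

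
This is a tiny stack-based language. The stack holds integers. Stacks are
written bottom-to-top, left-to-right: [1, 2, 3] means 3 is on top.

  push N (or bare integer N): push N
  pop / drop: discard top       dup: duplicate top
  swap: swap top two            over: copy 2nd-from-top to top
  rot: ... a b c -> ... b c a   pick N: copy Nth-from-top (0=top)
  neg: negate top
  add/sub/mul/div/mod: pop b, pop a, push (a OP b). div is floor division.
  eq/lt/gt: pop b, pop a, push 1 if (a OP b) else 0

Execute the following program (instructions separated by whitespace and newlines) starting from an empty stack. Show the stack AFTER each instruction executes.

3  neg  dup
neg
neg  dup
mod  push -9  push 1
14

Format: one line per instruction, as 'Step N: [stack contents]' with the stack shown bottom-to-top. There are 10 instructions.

Step 1: [3]
Step 2: [-3]
Step 3: [-3, -3]
Step 4: [-3, 3]
Step 5: [-3, -3]
Step 6: [-3, -3, -3]
Step 7: [-3, 0]
Step 8: [-3, 0, -9]
Step 9: [-3, 0, -9, 1]
Step 10: [-3, 0, -9, 1, 14]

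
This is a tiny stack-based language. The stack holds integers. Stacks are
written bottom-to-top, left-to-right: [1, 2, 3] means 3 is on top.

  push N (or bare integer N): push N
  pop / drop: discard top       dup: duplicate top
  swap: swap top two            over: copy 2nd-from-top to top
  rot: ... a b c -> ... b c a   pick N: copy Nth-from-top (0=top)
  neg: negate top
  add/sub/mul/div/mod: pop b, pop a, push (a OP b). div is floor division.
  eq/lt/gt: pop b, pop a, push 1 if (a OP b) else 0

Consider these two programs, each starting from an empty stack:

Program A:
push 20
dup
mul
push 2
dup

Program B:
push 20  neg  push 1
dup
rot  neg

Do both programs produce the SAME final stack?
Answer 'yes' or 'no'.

Answer: no

Derivation:
Program A trace:
  After 'push 20': [20]
  After 'dup': [20, 20]
  After 'mul': [400]
  After 'push 2': [400, 2]
  After 'dup': [400, 2, 2]
Program A final stack: [400, 2, 2]

Program B trace:
  After 'push 20': [20]
  After 'neg': [-20]
  After 'push 1': [-20, 1]
  After 'dup': [-20, 1, 1]
  After 'rot': [1, 1, -20]
  After 'neg': [1, 1, 20]
Program B final stack: [1, 1, 20]
Same: no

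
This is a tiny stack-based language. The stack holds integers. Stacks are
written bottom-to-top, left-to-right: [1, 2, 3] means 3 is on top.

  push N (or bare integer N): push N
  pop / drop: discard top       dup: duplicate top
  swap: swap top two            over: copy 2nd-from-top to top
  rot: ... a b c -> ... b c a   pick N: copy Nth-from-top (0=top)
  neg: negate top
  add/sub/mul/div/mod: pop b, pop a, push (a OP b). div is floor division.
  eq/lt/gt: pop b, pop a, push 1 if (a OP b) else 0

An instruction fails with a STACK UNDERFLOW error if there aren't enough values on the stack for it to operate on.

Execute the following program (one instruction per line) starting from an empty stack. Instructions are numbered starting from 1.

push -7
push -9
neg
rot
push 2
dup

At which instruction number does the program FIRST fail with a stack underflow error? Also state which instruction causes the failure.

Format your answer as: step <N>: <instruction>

Step 1 ('push -7'): stack = [-7], depth = 1
Step 2 ('push -9'): stack = [-7, -9], depth = 2
Step 3 ('neg'): stack = [-7, 9], depth = 2
Step 4 ('rot'): needs 3 value(s) but depth is 2 — STACK UNDERFLOW

Answer: step 4: rot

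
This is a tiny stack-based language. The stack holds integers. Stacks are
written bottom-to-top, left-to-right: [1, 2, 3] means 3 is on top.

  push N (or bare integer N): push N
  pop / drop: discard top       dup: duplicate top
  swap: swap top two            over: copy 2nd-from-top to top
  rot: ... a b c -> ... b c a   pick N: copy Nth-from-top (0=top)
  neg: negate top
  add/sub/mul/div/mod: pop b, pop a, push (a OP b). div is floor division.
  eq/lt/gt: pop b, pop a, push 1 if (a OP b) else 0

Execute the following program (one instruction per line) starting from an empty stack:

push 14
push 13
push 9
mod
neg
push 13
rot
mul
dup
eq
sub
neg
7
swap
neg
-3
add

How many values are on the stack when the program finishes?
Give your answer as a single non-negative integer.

After 'push 14': stack = [14] (depth 1)
After 'push 13': stack = [14, 13] (depth 2)
After 'push 9': stack = [14, 13, 9] (depth 3)
After 'mod': stack = [14, 4] (depth 2)
After 'neg': stack = [14, -4] (depth 2)
After 'push 13': stack = [14, -4, 13] (depth 3)
After 'rot': stack = [-4, 13, 14] (depth 3)
After 'mul': stack = [-4, 182] (depth 2)
After 'dup': stack = [-4, 182, 182] (depth 3)
After 'eq': stack = [-4, 1] (depth 2)
After 'sub': stack = [-5] (depth 1)
After 'neg': stack = [5] (depth 1)
After 'push 7': stack = [5, 7] (depth 2)
After 'swap': stack = [7, 5] (depth 2)
After 'neg': stack = [7, -5] (depth 2)
After 'push -3': stack = [7, -5, -3] (depth 3)
After 'add': stack = [7, -8] (depth 2)

Answer: 2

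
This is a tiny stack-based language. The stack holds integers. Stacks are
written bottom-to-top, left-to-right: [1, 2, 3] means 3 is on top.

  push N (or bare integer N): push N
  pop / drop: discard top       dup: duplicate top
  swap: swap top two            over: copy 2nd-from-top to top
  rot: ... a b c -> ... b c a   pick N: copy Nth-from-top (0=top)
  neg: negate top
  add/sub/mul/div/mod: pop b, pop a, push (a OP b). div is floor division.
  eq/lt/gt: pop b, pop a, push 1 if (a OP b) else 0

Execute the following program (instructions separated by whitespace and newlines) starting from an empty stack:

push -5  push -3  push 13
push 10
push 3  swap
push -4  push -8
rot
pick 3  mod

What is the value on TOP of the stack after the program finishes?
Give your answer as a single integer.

After 'push -5': [-5]
After 'push -3': [-5, -3]
After 'push 13': [-5, -3, 13]
After 'push 10': [-5, -3, 13, 10]
After 'push 3': [-5, -3, 13, 10, 3]
After 'swap': [-5, -3, 13, 3, 10]
After 'push -4': [-5, -3, 13, 3, 10, -4]
After 'push -8': [-5, -3, 13, 3, 10, -4, -8]
After 'rot': [-5, -3, 13, 3, -4, -8, 10]
After 'pick 3': [-5, -3, 13, 3, -4, -8, 10, 3]
After 'mod': [-5, -3, 13, 3, -4, -8, 1]

Answer: 1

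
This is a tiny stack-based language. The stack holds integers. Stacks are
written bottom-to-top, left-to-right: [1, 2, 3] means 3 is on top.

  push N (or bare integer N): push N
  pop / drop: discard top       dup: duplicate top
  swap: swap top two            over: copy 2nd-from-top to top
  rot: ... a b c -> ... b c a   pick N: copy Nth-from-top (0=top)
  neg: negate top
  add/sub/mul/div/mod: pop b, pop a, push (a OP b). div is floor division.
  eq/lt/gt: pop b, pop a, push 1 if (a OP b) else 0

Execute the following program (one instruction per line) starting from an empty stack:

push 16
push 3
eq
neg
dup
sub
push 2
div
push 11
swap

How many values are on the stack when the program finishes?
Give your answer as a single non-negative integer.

After 'push 16': stack = [16] (depth 1)
After 'push 3': stack = [16, 3] (depth 2)
After 'eq': stack = [0] (depth 1)
After 'neg': stack = [0] (depth 1)
After 'dup': stack = [0, 0] (depth 2)
After 'sub': stack = [0] (depth 1)
After 'push 2': stack = [0, 2] (depth 2)
After 'div': stack = [0] (depth 1)
After 'push 11': stack = [0, 11] (depth 2)
After 'swap': stack = [11, 0] (depth 2)

Answer: 2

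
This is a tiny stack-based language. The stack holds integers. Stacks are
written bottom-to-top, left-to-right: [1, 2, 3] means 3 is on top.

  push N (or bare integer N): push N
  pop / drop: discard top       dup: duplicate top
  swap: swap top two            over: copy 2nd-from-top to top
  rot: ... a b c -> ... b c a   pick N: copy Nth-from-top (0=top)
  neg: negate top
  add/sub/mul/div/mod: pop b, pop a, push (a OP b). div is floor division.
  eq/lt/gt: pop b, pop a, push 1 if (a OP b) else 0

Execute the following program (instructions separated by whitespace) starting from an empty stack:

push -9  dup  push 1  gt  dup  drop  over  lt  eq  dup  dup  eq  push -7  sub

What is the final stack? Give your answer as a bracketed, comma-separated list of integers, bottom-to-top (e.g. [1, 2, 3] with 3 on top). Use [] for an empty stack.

After 'push -9': [-9]
After 'dup': [-9, -9]
After 'push 1': [-9, -9, 1]
After 'gt': [-9, 0]
After 'dup': [-9, 0, 0]
After 'drop': [-9, 0]
After 'over': [-9, 0, -9]
After 'lt': [-9, 0]
After 'eq': [0]
After 'dup': [0, 0]
After 'dup': [0, 0, 0]
After 'eq': [0, 1]
After 'push -7': [0, 1, -7]
After 'sub': [0, 8]

Answer: [0, 8]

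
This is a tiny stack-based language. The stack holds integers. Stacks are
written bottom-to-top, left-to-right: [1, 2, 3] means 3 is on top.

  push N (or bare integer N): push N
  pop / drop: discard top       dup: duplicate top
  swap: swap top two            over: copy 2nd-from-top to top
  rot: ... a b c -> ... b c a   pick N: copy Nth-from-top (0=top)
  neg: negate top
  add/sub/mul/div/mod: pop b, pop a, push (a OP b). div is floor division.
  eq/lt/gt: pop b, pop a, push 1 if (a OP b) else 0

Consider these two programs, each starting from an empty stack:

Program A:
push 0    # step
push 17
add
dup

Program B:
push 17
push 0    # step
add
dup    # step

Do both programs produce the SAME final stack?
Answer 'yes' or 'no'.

Program A trace:
  After 'push 0': [0]
  After 'push 17': [0, 17]
  After 'add': [17]
  After 'dup': [17, 17]
Program A final stack: [17, 17]

Program B trace:
  After 'push 17': [17]
  After 'push 0': [17, 0]
  After 'add': [17]
  After 'dup': [17, 17]
Program B final stack: [17, 17]
Same: yes

Answer: yes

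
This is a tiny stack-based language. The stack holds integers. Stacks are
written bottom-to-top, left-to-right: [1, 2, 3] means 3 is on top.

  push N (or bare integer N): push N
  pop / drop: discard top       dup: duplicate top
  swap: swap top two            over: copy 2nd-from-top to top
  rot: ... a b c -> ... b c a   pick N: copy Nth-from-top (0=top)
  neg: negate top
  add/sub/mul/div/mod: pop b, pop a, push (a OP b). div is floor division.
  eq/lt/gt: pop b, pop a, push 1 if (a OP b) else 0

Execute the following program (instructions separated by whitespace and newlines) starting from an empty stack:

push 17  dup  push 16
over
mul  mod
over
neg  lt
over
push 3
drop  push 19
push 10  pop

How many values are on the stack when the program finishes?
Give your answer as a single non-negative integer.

Answer: 4

Derivation:
After 'push 17': stack = [17] (depth 1)
After 'dup': stack = [17, 17] (depth 2)
After 'push 16': stack = [17, 17, 16] (depth 3)
After 'over': stack = [17, 17, 16, 17] (depth 4)
After 'mul': stack = [17, 17, 272] (depth 3)
After 'mod': stack = [17, 17] (depth 2)
After 'over': stack = [17, 17, 17] (depth 3)
After 'neg': stack = [17, 17, -17] (depth 3)
After 'lt': stack = [17, 0] (depth 2)
After 'over': stack = [17, 0, 17] (depth 3)
After 'push 3': stack = [17, 0, 17, 3] (depth 4)
After 'drop': stack = [17, 0, 17] (depth 3)
After 'push 19': stack = [17, 0, 17, 19] (depth 4)
After 'push 10': stack = [17, 0, 17, 19, 10] (depth 5)
After 'pop': stack = [17, 0, 17, 19] (depth 4)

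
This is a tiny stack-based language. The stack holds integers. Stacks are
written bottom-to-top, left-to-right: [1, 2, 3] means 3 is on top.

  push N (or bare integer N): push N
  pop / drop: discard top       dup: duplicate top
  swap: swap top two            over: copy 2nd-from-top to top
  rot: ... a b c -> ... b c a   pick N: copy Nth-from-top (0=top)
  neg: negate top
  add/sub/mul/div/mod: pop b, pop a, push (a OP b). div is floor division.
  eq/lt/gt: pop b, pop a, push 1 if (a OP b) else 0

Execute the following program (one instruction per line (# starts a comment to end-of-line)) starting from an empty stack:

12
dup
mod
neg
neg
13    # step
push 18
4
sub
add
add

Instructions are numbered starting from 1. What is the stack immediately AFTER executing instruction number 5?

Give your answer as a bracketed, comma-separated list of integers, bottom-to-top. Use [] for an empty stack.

Step 1 ('12'): [12]
Step 2 ('dup'): [12, 12]
Step 3 ('mod'): [0]
Step 4 ('neg'): [0]
Step 5 ('neg'): [0]

Answer: [0]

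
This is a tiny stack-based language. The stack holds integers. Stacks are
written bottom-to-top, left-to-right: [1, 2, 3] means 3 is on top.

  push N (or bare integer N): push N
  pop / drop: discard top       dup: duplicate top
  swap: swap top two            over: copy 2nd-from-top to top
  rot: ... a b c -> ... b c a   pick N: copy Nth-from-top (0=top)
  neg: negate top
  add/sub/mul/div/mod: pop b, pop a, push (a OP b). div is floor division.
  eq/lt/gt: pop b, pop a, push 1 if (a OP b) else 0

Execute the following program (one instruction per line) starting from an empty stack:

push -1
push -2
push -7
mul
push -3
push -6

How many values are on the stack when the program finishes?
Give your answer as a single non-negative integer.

After 'push -1': stack = [-1] (depth 1)
After 'push -2': stack = [-1, -2] (depth 2)
After 'push -7': stack = [-1, -2, -7] (depth 3)
After 'mul': stack = [-1, 14] (depth 2)
After 'push -3': stack = [-1, 14, -3] (depth 3)
After 'push -6': stack = [-1, 14, -3, -6] (depth 4)

Answer: 4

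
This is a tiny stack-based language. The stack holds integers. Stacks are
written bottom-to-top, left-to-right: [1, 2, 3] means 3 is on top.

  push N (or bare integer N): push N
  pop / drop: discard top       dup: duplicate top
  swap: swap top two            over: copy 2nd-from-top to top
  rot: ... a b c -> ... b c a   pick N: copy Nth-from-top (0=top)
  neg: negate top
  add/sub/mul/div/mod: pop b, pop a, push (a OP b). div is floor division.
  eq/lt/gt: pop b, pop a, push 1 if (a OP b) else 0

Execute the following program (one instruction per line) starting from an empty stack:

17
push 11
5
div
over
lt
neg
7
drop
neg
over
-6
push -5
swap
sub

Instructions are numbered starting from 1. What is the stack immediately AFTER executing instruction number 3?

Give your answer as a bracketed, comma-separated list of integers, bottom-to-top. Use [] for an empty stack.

Step 1 ('17'): [17]
Step 2 ('push 11'): [17, 11]
Step 3 ('5'): [17, 11, 5]

Answer: [17, 11, 5]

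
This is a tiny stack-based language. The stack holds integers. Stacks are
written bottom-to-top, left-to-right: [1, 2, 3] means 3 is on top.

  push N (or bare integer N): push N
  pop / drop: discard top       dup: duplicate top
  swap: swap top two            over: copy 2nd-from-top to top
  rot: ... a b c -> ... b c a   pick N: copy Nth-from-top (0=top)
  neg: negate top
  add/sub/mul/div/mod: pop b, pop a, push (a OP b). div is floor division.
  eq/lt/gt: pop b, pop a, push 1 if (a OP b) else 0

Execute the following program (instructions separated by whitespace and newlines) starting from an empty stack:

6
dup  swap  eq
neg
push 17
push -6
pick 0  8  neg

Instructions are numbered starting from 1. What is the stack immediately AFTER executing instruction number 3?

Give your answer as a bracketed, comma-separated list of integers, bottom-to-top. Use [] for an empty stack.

Step 1 ('6'): [6]
Step 2 ('dup'): [6, 6]
Step 3 ('swap'): [6, 6]

Answer: [6, 6]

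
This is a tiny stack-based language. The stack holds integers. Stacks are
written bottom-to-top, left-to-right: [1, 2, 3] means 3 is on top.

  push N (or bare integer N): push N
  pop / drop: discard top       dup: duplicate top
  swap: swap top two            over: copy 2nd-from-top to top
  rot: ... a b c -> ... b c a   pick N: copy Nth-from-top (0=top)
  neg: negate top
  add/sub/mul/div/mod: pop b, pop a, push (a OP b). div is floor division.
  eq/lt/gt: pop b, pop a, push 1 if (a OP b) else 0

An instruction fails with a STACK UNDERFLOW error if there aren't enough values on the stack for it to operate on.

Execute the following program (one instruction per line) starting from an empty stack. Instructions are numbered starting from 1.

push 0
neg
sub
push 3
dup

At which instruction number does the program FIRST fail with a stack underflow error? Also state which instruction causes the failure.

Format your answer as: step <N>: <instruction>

Answer: step 3: sub

Derivation:
Step 1 ('push 0'): stack = [0], depth = 1
Step 2 ('neg'): stack = [0], depth = 1
Step 3 ('sub'): needs 2 value(s) but depth is 1 — STACK UNDERFLOW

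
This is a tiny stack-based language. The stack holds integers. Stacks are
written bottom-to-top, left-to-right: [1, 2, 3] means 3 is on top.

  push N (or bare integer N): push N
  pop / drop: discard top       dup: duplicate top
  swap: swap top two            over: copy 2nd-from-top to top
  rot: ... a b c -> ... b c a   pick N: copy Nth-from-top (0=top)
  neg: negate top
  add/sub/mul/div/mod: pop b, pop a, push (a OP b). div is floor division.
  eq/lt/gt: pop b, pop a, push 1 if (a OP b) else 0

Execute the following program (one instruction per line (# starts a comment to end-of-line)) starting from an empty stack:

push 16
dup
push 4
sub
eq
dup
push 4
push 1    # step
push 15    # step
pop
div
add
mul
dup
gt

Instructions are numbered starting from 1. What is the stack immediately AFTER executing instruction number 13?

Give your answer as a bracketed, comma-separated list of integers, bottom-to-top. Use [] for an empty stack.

Answer: [0]

Derivation:
Step 1 ('push 16'): [16]
Step 2 ('dup'): [16, 16]
Step 3 ('push 4'): [16, 16, 4]
Step 4 ('sub'): [16, 12]
Step 5 ('eq'): [0]
Step 6 ('dup'): [0, 0]
Step 7 ('push 4'): [0, 0, 4]
Step 8 ('push 1'): [0, 0, 4, 1]
Step 9 ('push 15'): [0, 0, 4, 1, 15]
Step 10 ('pop'): [0, 0, 4, 1]
Step 11 ('div'): [0, 0, 4]
Step 12 ('add'): [0, 4]
Step 13 ('mul'): [0]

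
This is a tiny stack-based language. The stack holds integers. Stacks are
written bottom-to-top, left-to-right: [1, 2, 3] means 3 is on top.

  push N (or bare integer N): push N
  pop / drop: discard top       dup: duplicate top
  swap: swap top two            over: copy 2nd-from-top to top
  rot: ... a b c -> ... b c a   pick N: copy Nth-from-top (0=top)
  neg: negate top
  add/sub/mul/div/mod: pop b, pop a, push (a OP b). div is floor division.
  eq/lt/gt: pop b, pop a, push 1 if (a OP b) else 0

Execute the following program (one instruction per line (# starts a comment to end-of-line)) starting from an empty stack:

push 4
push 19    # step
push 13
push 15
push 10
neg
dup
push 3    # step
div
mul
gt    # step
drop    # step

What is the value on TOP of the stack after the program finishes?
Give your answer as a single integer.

Answer: 13

Derivation:
After 'push 4': [4]
After 'push 19': [4, 19]
After 'push 13': [4, 19, 13]
After 'push 15': [4, 19, 13, 15]
After 'push 10': [4, 19, 13, 15, 10]
After 'neg': [4, 19, 13, 15, -10]
After 'dup': [4, 19, 13, 15, -10, -10]
After 'push 3': [4, 19, 13, 15, -10, -10, 3]
After 'div': [4, 19, 13, 15, -10, -4]
After 'mul': [4, 19, 13, 15, 40]
After 'gt': [4, 19, 13, 0]
After 'drop': [4, 19, 13]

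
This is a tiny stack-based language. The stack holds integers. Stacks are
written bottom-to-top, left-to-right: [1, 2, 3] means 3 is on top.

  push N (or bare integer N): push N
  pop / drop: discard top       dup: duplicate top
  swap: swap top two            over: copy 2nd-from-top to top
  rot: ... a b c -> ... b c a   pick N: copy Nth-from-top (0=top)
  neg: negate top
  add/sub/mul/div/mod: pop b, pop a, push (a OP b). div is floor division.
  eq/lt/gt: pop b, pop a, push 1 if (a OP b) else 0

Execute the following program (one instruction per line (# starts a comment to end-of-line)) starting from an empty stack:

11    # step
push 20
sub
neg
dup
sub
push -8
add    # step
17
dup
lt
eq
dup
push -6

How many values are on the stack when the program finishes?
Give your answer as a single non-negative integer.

After 'push 11': stack = [11] (depth 1)
After 'push 20': stack = [11, 20] (depth 2)
After 'sub': stack = [-9] (depth 1)
After 'neg': stack = [9] (depth 1)
After 'dup': stack = [9, 9] (depth 2)
After 'sub': stack = [0] (depth 1)
After 'push -8': stack = [0, -8] (depth 2)
After 'add': stack = [-8] (depth 1)
After 'push 17': stack = [-8, 17] (depth 2)
After 'dup': stack = [-8, 17, 17] (depth 3)
After 'lt': stack = [-8, 0] (depth 2)
After 'eq': stack = [0] (depth 1)
After 'dup': stack = [0, 0] (depth 2)
After 'push -6': stack = [0, 0, -6] (depth 3)

Answer: 3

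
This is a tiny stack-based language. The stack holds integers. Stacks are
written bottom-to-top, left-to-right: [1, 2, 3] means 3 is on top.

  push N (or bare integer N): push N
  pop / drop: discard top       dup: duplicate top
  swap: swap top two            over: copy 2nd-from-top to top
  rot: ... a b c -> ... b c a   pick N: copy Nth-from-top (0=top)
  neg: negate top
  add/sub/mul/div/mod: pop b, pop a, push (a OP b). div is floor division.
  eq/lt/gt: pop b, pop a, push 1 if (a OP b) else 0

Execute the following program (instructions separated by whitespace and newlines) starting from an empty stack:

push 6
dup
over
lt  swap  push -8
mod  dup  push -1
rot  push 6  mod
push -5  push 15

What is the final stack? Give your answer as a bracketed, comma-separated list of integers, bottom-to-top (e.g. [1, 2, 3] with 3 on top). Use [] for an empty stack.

After 'push 6': [6]
After 'dup': [6, 6]
After 'over': [6, 6, 6]
After 'lt': [6, 0]
After 'swap': [0, 6]
After 'push -8': [0, 6, -8]
After 'mod': [0, -2]
After 'dup': [0, -2, -2]
After 'push -1': [0, -2, -2, -1]
After 'rot': [0, -2, -1, -2]
After 'push 6': [0, -2, -1, -2, 6]
After 'mod': [0, -2, -1, 4]
After 'push -5': [0, -2, -1, 4, -5]
After 'push 15': [0, -2, -1, 4, -5, 15]

Answer: [0, -2, -1, 4, -5, 15]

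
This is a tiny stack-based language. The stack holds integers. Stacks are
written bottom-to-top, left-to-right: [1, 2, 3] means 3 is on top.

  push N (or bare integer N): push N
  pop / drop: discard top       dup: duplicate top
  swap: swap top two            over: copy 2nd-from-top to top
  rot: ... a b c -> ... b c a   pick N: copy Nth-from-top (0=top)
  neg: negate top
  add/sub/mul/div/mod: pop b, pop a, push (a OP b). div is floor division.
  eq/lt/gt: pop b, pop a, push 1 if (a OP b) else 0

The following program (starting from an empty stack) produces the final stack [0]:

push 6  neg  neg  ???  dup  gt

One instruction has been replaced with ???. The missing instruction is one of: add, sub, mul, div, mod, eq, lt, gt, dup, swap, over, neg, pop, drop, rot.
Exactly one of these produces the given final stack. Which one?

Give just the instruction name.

Stack before ???: [6]
Stack after ???:  [-6]
The instruction that transforms [6] -> [-6] is: neg

Answer: neg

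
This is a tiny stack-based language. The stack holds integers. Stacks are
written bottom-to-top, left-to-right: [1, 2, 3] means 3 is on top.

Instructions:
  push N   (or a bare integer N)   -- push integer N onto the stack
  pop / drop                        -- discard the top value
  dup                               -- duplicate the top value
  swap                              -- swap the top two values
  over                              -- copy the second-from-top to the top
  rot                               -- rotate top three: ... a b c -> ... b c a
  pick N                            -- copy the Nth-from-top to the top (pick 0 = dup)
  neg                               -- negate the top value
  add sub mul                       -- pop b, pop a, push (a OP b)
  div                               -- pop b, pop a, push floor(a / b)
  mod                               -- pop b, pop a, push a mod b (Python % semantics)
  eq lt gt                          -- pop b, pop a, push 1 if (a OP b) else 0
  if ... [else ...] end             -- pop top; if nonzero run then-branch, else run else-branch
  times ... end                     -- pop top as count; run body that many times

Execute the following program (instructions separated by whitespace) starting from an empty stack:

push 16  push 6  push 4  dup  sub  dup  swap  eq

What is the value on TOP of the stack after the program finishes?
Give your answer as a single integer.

After 'push 16': [16]
After 'push 6': [16, 6]
After 'push 4': [16, 6, 4]
After 'dup': [16, 6, 4, 4]
After 'sub': [16, 6, 0]
After 'dup': [16, 6, 0, 0]
After 'swap': [16, 6, 0, 0]
After 'eq': [16, 6, 1]

Answer: 1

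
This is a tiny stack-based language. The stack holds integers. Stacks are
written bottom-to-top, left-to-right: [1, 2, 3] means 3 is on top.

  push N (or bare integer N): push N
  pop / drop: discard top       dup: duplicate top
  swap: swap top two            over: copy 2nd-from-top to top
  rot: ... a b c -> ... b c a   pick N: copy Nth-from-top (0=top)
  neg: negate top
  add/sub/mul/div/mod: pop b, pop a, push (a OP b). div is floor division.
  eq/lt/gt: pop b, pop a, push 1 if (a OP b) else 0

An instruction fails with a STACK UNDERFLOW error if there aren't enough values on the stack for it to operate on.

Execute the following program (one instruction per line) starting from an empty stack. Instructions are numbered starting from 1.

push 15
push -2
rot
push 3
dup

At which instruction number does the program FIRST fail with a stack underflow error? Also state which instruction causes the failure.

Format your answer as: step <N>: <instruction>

Step 1 ('push 15'): stack = [15], depth = 1
Step 2 ('push -2'): stack = [15, -2], depth = 2
Step 3 ('rot'): needs 3 value(s) but depth is 2 — STACK UNDERFLOW

Answer: step 3: rot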